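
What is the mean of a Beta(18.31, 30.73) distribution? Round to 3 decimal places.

0.373

The Beta mean is α/(α+β) = 18.31/(18.31+30.73) = 0.373.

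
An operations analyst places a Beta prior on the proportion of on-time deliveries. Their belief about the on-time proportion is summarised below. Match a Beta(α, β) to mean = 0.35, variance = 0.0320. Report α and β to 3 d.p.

α = 2.138, β = 3.971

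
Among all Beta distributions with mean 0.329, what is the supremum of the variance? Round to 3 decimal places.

0.221

For fixed mean μ the Beta variance is μ(1−μ)/(α+β+1), increasing as α+β decreases.
Its least upper bound (not attained) is μ(1−μ) = 0.329·0.671 = 0.221.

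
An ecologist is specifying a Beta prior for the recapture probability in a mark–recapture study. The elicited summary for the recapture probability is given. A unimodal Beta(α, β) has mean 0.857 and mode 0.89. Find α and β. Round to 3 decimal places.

Let s = α+β. Mean gives α = μs = 0.857s; mode gives (α−1)/(s−2) = 0.89.
Substituting: 0.857s − 1 = 0.89(s−2) = 0.89s − 1.78, so -0.033s = -0.78 and s = 23.6364.
Then α = 0.857×23.6364 = 20.256 and β = s−α = 3.380.

α = 20.256, β = 3.380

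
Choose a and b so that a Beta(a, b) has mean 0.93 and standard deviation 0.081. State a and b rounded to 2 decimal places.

a = 8.30, b = 0.62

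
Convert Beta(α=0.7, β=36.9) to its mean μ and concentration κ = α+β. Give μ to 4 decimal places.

μ = 0.0186, κ = 37.6

κ = α+β = 0.7+36.9 = 37.6; μ = α/κ = 0.7/37.6 = 0.0186.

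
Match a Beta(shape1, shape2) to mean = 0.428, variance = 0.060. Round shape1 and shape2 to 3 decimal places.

shape1 = 1.318, shape2 = 1.762

Let s = shape1+shape2. The Beta variance is μ(1−μ)/(s+1).
So s+1 = μ(1−μ)/σ² = (0.428×0.572)/0.060 = 0.244816/0.060 = 4.0803, giving s = 3.0803.
Then shape1 = μs = 0.428×3.0803 = 1.318 and shape2 = (1−μ)s = 0.572×3.0803 = 1.762.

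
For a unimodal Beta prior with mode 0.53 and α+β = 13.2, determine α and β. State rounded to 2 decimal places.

Mode = (α−1)/(κ−2) with κ = α+β, so α−1 = 0.53·11.2 = 5.94.
α = 6.94; β = κ − α = 6.26.

α = 6.94, β = 6.26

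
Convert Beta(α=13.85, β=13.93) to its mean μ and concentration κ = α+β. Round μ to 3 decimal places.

μ = 0.499, κ = 27.78

κ = α+β = 13.85+13.93 = 27.78; μ = α/κ = 13.85/27.78 = 0.499.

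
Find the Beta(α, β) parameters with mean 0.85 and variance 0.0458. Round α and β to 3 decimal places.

By moment matching, α+β = μ(1−μ)/σ² − 1 = (0.85·0.15)/0.0458 − 1 = 2.7838 − 1 = 1.7838.
Since α/(α+β) = μ, α = 0.85·1.7838 = 1.516 and β = 0.15·1.7838 = 0.268.

α = 1.516, β = 0.268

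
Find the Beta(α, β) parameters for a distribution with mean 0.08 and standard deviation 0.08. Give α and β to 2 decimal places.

First σ² = 0.0064. Setting α = μn, β = (1−μ)n with n = α+β,
μ(1−μ)/(n+1) = 0.0064 ⇒ n+1 = 0.0736/0.0064 = 11.5000 ⇒ n = 10.5000.
Hence α = 0.08×10.5000 = 0.84, β = 0.92×10.5000 = 9.66.

α = 0.84, β = 9.66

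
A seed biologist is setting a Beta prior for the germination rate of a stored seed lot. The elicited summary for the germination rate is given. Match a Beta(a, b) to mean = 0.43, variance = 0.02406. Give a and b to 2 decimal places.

Let s = a+b. The Beta variance is μ(1−μ)/(s+1).
So s+1 = μ(1−μ)/σ² = (0.43×0.57)/0.02406 = 0.2451/0.02406 = 10.1870, giving s = 9.1870.
Then a = μs = 0.43×9.1870 = 3.95 and b = (1−μ)s = 0.57×9.1870 = 5.24.

a = 3.95, b = 5.24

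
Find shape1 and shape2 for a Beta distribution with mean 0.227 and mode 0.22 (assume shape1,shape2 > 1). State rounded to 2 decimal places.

With s = shape1+shape2: μ = shape1/s and mode = (shape1−1)/(s−2). Eliminating shape1 = μs,
μs − 1 = m(s−2) ⇒ s(μ−m) = 1−2m ⇒ s = 0.56/0.007 = 80.0000.
So shape1 = μs = 18.16, shape2 = (1−μ)s = 61.84.

shape1 = 18.16, shape2 = 61.84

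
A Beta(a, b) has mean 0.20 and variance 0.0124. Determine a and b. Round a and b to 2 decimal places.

By moment matching, a+b = μ(1−μ)/σ² − 1 = (0.20·0.80)/0.0124 − 1 = 12.9032 − 1 = 11.9032.
Since a/(a+b) = μ, a = 0.20·11.9032 = 2.38 and b = 0.80·11.9032 = 9.52.

a = 2.38, b = 9.52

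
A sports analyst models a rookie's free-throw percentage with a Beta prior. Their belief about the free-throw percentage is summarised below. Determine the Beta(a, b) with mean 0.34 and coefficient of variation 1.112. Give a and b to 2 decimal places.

a = 0.19, b = 0.38

Var = (CV·μ)² = (1.112×0.34)² = 0.142944.
a+b = μ(1−μ)/Var − 1 = 0.2244/0.142944 − 1 = 0.5698.
Thus a = 0.34·0.5698 = 0.19 and b = 0.66·0.5698 = 0.38.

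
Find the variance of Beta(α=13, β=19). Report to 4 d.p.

0.0073

α+β = 32 and αβ = 247, so Var = αβ/[(α+β)²(α+β+1)] = 247/33792 = 0.0073.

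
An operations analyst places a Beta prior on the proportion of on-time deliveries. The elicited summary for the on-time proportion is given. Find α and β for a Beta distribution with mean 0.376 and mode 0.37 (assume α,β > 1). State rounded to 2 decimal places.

With s = α+β: μ = α/s and mode = (α−1)/(s−2). Eliminating α = μs,
μs − 1 = m(s−2) ⇒ s(μ−m) = 1−2m ⇒ s = 0.26/0.006 = 43.3333.
So α = μs = 16.29, β = (1−μ)s = 27.04.

α = 16.29, β = 27.04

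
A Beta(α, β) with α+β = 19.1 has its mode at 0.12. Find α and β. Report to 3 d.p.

For α,β>1 the mode is (α−1)/(α+β−2), so α = mode·(κ−2)+1 = 0.12×17.1+1 = 3.052.
And β = (1−mode)·(κ−2)+1 = 0.88×17.1+1 = 16.048.

α = 3.052, β = 16.048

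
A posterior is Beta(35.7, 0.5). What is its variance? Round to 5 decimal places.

0.00037

α+β = 36.2 and αβ = 17.85, so Var = αβ/[(α+β)²(α+β+1)] = 17.85/48748.368 = 0.00037.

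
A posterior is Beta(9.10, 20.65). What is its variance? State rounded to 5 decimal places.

0.00690

Var = αβ/[(α+β)²(α+β+1)] = (9.10×20.65)/(29.75²×30.75) = 187.9150/27215.671875 = 0.00690.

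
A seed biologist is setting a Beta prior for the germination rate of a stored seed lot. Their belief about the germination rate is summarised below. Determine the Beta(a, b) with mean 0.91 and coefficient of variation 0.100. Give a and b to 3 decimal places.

a = 8.090, b = 0.800

Var = (CV·μ)² = (0.100×0.91)² = 0.008281.
a+b = μ(1−μ)/Var − 1 = 0.0819/0.008281 − 1 = 8.8901.
Thus a = 0.91·8.8901 = 8.090 and b = 0.09·8.8901 = 0.800.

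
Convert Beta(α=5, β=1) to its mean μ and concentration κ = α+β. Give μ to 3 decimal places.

κ = α+β = 5+1 = 6; μ = α/κ = 5/6 = 0.833.

μ = 0.833, κ = 6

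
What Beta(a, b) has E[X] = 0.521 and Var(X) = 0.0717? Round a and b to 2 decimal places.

Write ν = a+b; then a = μν and Var = μ(1−μ)/(ν+1).
ν = μ(1−μ)/Var − 1 = 0.249559/0.0717 − 1 = 2.4806.
a = 0.521·2.4806 = 1.29, b = 0.479·2.4806 = 1.19.

a = 1.29, b = 1.19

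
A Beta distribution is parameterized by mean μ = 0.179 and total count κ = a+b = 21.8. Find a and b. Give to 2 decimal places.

Split κ in proportion μ : (1−μ): a = 0.179·21.8 = 3.90, b = 21.8 − 3.90 = 17.90.

a = 3.90, b = 17.90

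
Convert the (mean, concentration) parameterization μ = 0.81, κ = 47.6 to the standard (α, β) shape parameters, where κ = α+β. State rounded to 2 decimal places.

α = 38.56, β = 9.04

Split κ in proportion μ : (1−μ): α = 0.81·47.6 = 38.56, β = 47.6 − 38.56 = 9.04.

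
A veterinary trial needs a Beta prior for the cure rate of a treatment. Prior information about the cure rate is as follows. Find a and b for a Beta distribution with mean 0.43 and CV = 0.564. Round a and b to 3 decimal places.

σ = CV·μ = 0.564×0.43 = 0.24252, so σ² = 0.058816.
s+1 = μ(1−μ)/σ² = 0.2451/0.058816 = 4.1672, so s = a+b = 3.1672.
a = μs = 1.362, b = (1−μ)s = 1.805.

a = 1.362, b = 1.805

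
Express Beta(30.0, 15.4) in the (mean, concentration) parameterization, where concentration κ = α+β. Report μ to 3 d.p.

κ = α+β = 30.0+15.4 = 45.4; μ = α/κ = 30.0/45.4 = 0.661.

μ = 0.661, κ = 45.4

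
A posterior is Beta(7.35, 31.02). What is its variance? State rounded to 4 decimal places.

0.0039

μ = 7.35/38.37 = 0.191556; Var = μ(1−μ)/(α+β+1) = 0.1548622/39.37 = 0.0039.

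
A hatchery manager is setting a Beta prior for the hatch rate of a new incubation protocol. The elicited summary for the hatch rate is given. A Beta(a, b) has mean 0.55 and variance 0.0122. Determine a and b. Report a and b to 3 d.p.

By moment matching, a+b = μ(1−μ)/σ² − 1 = (0.55·0.45)/0.0122 − 1 = 20.2869 − 1 = 19.2869.
Since a/(a+b) = μ, a = 0.55·19.2869 = 10.608 and b = 0.45·19.2869 = 8.679.

a = 10.608, b = 8.679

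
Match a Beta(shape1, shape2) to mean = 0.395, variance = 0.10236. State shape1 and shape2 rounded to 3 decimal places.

shape1 = 0.527, shape2 = 0.807

Let s = shape1+shape2. The Beta variance is μ(1−μ)/(s+1).
So s+1 = μ(1−μ)/σ² = (0.395×0.605)/0.10236 = 0.238975/0.10236 = 2.3347, giving s = 1.3347.
Then shape1 = μs = 0.395×1.3347 = 0.527 and shape2 = (1−μ)s = 0.605×1.3347 = 0.807.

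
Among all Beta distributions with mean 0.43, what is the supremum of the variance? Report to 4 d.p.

For fixed mean μ the Beta variance is μ(1−μ)/(α+β+1), increasing as α+β decreases.
Its least upper bound (not attained) is μ(1−μ) = 0.43·0.57 = 0.2451.

0.2451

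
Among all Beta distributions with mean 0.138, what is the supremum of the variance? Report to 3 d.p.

0.119

Var = μ(1−μ)/(α+β+1), which approaches μ(1−μ) as α+β → 0.
So the supremum is μ(1−μ) = 0.138×0.862 = 0.119.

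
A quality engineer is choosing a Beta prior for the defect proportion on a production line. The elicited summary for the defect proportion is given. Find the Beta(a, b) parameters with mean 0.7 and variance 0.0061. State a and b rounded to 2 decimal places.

a = 23.40, b = 10.03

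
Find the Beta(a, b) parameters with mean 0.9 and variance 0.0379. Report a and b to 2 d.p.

Write ν = a+b; then a = μν and Var = μ(1−μ)/(ν+1).
ν = μ(1−μ)/Var − 1 = 0.09/0.0379 − 1 = 1.3747.
a = 0.9·1.3747 = 1.24, b = 0.1·1.3747 = 0.14.

a = 1.24, b = 0.14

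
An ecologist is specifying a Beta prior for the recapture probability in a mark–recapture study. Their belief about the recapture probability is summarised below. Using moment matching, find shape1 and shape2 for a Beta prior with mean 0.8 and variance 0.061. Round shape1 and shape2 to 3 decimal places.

shape1 = 1.298, shape2 = 0.325

Let s = shape1+shape2. The Beta variance is μ(1−μ)/(s+1).
So s+1 = μ(1−μ)/σ² = (0.8×0.2)/0.061 = 0.16/0.061 = 2.6230, giving s = 1.6230.
Then shape1 = μs = 0.8×1.6230 = 1.298 and shape2 = (1−μ)s = 0.2×1.6230 = 0.325.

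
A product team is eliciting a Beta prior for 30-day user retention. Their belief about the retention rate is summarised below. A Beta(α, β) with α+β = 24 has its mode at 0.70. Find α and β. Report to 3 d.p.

α = 16.400, β = 7.600

Mode = (α−1)/(κ−2) with κ = α+β, so α−1 = 0.70·22 = 15.400.
α = 16.400; β = κ − α = 7.600.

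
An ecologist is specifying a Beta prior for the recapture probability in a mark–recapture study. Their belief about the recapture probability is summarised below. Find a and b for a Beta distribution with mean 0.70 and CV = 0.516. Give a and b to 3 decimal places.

a = 0.427, b = 0.183

Var = (CV·μ)² = (0.516×0.70)² = 0.130465.
a+b = μ(1−μ)/Var − 1 = 0.2100/0.130465 − 1 = 0.6096.
Thus a = 0.70·0.6096 = 0.427 and b = 0.30·0.6096 = 0.183.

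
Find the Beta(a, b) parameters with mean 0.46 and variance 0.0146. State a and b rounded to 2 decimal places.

Let s = a+b. The Beta variance is μ(1−μ)/(s+1).
So s+1 = μ(1−μ)/σ² = (0.46×0.54)/0.0146 = 0.2484/0.0146 = 17.0137, giving s = 16.0137.
Then a = μs = 0.46×16.0137 = 7.37 and b = (1−μ)s = 0.54×16.0137 = 8.65.

a = 7.37, b = 8.65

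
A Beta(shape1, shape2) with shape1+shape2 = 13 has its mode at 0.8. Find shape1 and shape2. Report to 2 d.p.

Mode = (shape1−1)/(κ−2) with κ = shape1+shape2, so shape1−1 = 0.8·11 = 8.80.
shape1 = 9.80; shape2 = κ − shape1 = 3.20.

shape1 = 9.80, shape2 = 3.20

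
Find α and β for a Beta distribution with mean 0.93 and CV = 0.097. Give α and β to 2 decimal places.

σ = CV·μ = 0.097×0.93 = 0.09021, so σ² = 0.008138.
s+1 = μ(1−μ)/σ² = 0.0651/0.008138 = 7.9997, so s = α+β = 6.9997.
α = μs = 6.51, β = (1−μ)s = 0.49.

α = 6.51, β = 0.49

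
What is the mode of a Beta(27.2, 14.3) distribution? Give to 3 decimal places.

The density x^(α−1)(1−x)^(β−1) is maximised at (α−1)/(α+β−2) = 26.2/39.5 = 0.663.

0.663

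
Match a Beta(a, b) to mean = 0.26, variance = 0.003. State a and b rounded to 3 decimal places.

Let s = a+b. The Beta variance is μ(1−μ)/(s+1).
So s+1 = μ(1−μ)/σ² = (0.26×0.74)/0.003 = 0.1924/0.003 = 64.1333, giving s = 63.1333.
Then a = μs = 0.26×63.1333 = 16.415 and b = (1−μ)s = 0.74×63.1333 = 46.719.

a = 16.415, b = 46.719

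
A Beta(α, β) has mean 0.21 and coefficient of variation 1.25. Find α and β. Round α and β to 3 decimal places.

α = 0.296, β = 1.112

Var = (CV·μ)² = (1.25×0.21)² = 0.068906.
α+β = μ(1−μ)/Var − 1 = 0.1659/0.068906 − 1 = 1.4076.
Thus α = 0.21·1.4076 = 0.296 and β = 0.79·1.4076 = 1.112.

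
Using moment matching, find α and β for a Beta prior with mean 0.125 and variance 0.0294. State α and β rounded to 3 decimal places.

α = 0.340, β = 2.380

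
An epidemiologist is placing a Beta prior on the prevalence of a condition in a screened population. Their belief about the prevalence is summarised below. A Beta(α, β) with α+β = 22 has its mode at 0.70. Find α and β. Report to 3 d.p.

α = 15.000, β = 7.000

Since the density peak of Beta(α,β) is at (α−1)/(α+β−2),
α = 1 + 0.70(22−2) = 15.000 and β = 22 − 15.000 = 7.000.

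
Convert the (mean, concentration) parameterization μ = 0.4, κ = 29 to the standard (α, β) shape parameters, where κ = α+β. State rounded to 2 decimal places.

α = 11.60, β = 17.40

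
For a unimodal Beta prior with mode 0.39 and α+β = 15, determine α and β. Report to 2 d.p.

For α,β>1 the mode is (α−1)/(α+β−2), so α = mode·(κ−2)+1 = 0.39×13+1 = 6.07.
And β = (1−mode)·(κ−2)+1 = 0.61×13+1 = 8.93.

α = 6.07, β = 8.93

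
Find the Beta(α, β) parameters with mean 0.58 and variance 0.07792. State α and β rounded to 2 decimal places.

α = 1.23, β = 0.89

By moment matching, α+β = μ(1−μ)/σ² − 1 = (0.58·0.42)/0.07792 − 1 = 3.1263 − 1 = 2.1263.
Since α/(α+β) = μ, α = 0.58·2.1263 = 1.23 and β = 0.42·2.1263 = 0.89.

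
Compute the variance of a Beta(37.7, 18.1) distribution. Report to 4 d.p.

0.0039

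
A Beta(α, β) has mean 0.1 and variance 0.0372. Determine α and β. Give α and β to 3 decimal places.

Write ν = α+β; then α = μν and Var = μ(1−μ)/(ν+1).
ν = μ(1−μ)/Var − 1 = 0.09/0.0372 − 1 = 1.4194.
α = 0.1·1.4194 = 0.142, β = 0.9·1.4194 = 1.277.

α = 0.142, β = 1.277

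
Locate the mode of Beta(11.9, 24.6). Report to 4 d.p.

0.3159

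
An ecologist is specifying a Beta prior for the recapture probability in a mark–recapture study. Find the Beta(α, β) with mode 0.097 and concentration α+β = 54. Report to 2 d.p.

Mode = (α−1)/(κ−2) with κ = α+β, so α−1 = 0.097·52 = 5.04.
α = 6.04; β = κ − α = 47.96.

α = 6.04, β = 47.96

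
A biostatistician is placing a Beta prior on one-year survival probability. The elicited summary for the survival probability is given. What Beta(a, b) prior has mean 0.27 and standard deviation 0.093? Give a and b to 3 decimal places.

Variance = 0.093² = 0.008649. The moment-matching identity a+b = μ(1−μ)/Var − 1 gives
a+b = 0.1971/0.008649 − 1 = 21.7888, so a = μ·21.7888 = 5.883 and b = (1−μ)·21.7888 = 15.906.

a = 5.883, b = 15.906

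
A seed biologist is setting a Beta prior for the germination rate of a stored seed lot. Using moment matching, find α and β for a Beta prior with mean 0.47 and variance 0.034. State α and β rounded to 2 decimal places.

α = 2.97, β = 3.35

Write ν = α+β; then α = μν and Var = μ(1−μ)/(ν+1).
ν = μ(1−μ)/Var − 1 = 0.2491/0.034 − 1 = 6.3265.
α = 0.47·6.3265 = 2.97, β = 0.53·6.3265 = 3.35.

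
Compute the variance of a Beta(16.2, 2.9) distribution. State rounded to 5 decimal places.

0.00641

μ = 16.2/19.1 = 0.848168; Var = μ(1−μ)/(α+β+1) = 0.1287794/20.1 = 0.00641.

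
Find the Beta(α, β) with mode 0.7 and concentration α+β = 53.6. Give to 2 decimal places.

α = 37.12, β = 16.48

For α,β>1 the mode is (α−1)/(α+β−2), so α = mode·(κ−2)+1 = 0.7×51.6+1 = 37.12.
And β = (1−mode)·(κ−2)+1 = 0.3×51.6+1 = 16.48.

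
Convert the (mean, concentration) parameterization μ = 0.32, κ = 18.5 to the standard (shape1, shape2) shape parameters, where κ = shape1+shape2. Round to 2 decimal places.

shape1 = 5.92, shape2 = 12.58

Split κ in proportion μ : (1−μ): shape1 = 0.32·18.5 = 5.92, shape2 = 18.5 − 5.92 = 12.58.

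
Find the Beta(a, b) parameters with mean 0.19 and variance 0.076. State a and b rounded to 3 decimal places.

a = 0.195, b = 0.830

Write ν = a+b; then a = μν and Var = μ(1−μ)/(ν+1).
ν = μ(1−μ)/Var − 1 = 0.1539/0.076 − 1 = 1.0250.
a = 0.19·1.0250 = 0.195, b = 0.81·1.0250 = 0.830.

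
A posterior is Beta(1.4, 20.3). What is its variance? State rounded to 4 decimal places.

0.0027

Var = αβ/[(α+β)²(α+β+1)] = (1.4×20.3)/(21.7²×22.7) = 28.42/10689.203 = 0.0027.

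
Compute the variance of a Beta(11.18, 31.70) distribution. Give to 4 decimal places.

Var = αβ/[(α+β)²(α+β+1)] = (11.18×31.70)/(42.88²×43.88) = 354.4060/80681.910272 = 0.0044.

0.0044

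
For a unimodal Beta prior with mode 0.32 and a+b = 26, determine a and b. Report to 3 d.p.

a = 8.680, b = 17.320

Since the density peak of Beta(a,b) is at (a−1)/(a+b−2),
a = 1 + 0.32(26−2) = 8.680 and b = 26 − 8.680 = 17.320.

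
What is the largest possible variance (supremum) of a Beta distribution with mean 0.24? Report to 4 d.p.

For fixed mean μ the Beta variance is μ(1−μ)/(α+β+1), increasing as α+β decreases.
Its least upper bound (not attained) is μ(1−μ) = 0.24·0.76 = 0.1824.

0.1824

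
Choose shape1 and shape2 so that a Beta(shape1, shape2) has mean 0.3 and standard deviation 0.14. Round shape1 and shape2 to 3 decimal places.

shape1 = 2.914, shape2 = 6.800

σ² = 0.14² = 0.0196.
With s = shape1+shape2, Var = μ(1−μ)/(s+1), so s+1 = (0.3×0.7)/0.0196 = 10.7143 and s = 9.7143.
shape1 = μs = 2.914, shape2 = (1−μ)s = 6.800.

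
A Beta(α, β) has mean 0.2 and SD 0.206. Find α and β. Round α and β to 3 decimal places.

α = 0.554, β = 2.216

First σ² = 0.042436. Setting α = μn, β = (1−μ)n with n = α+β,
μ(1−μ)/(n+1) = 0.042436 ⇒ n+1 = 0.16/0.042436 = 3.7704 ⇒ n = 2.7704.
Hence α = 0.2×2.7704 = 0.554, β = 0.8×2.7704 = 2.216.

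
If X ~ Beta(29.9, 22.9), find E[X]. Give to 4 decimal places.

The Beta mean is α/(α+β) = 29.9/(29.9+22.9) = 0.5663.

0.5663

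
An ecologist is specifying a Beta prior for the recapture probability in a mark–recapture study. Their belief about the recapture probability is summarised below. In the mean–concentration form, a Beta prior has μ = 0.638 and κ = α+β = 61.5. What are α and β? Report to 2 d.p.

α = 39.24, β = 22.26

α = μκ = 0.638×61.5 = 39.24 and β = (1−μ)κ = 0.362×61.5 = 22.26.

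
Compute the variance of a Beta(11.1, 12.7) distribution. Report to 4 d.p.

α+β = 23.8 and αβ = 140.97, so Var = αβ/[(α+β)²(α+β+1)] = 140.97/14047.712 = 0.0100.

0.0100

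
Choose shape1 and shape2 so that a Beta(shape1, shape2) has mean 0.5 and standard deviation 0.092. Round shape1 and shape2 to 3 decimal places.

Variance = 0.092² = 0.008464. The moment-matching identity shape1+shape2 = μ(1−μ)/Var − 1 gives
shape1+shape2 = 0.25/0.008464 − 1 = 28.5369, so shape1 = μ·28.5369 = 14.268 and shape2 = (1−μ)·28.5369 = 14.268.

shape1 = 14.268, shape2 = 14.268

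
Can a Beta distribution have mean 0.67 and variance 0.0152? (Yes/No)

Yes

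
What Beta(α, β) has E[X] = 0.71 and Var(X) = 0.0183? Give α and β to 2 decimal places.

α = 7.28, β = 2.97

By moment matching, α+β = μ(1−μ)/σ² − 1 = (0.71·0.29)/0.0183 − 1 = 11.2514 − 1 = 10.2514.
Since α/(α+β) = μ, α = 0.71·10.2514 = 7.28 and β = 0.29·10.2514 = 2.97.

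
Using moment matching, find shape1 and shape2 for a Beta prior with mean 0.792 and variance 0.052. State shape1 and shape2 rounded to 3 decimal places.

Let s = shape1+shape2. The Beta variance is μ(1−μ)/(s+1).
So s+1 = μ(1−μ)/σ² = (0.792×0.208)/0.052 = 0.164736/0.052 = 3.1680, giving s = 2.1680.
Then shape1 = μs = 0.792×2.1680 = 1.717 and shape2 = (1−μ)s = 0.208×2.1680 = 0.451.

shape1 = 1.717, shape2 = 0.451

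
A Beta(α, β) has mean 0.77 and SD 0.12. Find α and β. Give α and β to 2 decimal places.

α = 8.70, β = 2.60

First σ² = 0.0144. Setting α = μn, β = (1−μ)n with n = α+β,
μ(1−μ)/(n+1) = 0.0144 ⇒ n+1 = 0.1771/0.0144 = 12.2986 ⇒ n = 11.2986.
Hence α = 0.77×11.2986 = 8.70, β = 0.23×11.2986 = 2.60.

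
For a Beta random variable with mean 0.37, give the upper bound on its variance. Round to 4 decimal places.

0.2331

Var = μ(1−μ)/(α+β+1), which approaches μ(1−μ) as α+β → 0.
So the supremum is μ(1−μ) = 0.37×0.63 = 0.2331.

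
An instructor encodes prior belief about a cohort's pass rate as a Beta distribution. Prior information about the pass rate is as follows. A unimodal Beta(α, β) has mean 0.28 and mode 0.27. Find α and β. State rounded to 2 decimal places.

Let s = α+β. Mean gives α = μs = 0.28s; mode gives (α−1)/(s−2) = 0.27.
Substituting: 0.28s − 1 = 0.27(s−2) = 0.27s − 0.54, so 0.01s = 0.46 and s = 46.0000.
Then α = 0.28×46.0000 = 12.88 and β = s−α = 33.12.

α = 12.88, β = 33.12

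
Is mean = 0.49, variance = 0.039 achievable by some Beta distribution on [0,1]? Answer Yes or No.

Yes

The Beta variance bound is σ² < μ(1−μ).
Here μ(1−μ) = 0.49×0.51 = 0.2499, and 0.039 < 0.2499.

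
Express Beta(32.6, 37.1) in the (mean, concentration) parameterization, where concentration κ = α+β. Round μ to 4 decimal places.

κ = α+β = 32.6+37.1 = 69.7; μ = α/κ = 32.6/69.7 = 0.4677.

μ = 0.4677, κ = 69.7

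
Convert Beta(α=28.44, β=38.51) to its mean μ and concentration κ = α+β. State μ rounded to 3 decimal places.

κ = α+β = 28.44+38.51 = 66.95; μ = α/κ = 28.44/66.95 = 0.425.

μ = 0.425, κ = 66.95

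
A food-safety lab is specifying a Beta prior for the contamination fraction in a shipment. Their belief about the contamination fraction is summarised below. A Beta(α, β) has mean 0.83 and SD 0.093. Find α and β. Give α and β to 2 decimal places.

α = 12.71, β = 2.60

Variance = 0.093² = 0.008649. The moment-matching identity α+β = μ(1−μ)/Var − 1 gives
α+β = 0.1411/0.008649 − 1 = 15.3140, so α = μ·15.3140 = 12.71 and β = (1−μ)·15.3140 = 2.60.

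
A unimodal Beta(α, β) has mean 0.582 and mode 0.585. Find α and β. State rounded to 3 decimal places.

Let s = α+β. Mean gives α = μs = 0.582s; mode gives (α−1)/(s−2) = 0.585.
Substituting: 0.582s − 1 = 0.585(s−2) = 0.585s − 1.170, so -0.003s = -0.170 and s = 56.6667.
Then α = 0.582×56.6667 = 32.980 and β = s−α = 23.687.

α = 32.980, β = 23.687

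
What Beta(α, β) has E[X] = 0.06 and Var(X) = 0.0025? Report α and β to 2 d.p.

α = 1.29, β = 20.27

Let s = α+β. The Beta variance is μ(1−μ)/(s+1).
So s+1 = μ(1−μ)/σ² = (0.06×0.94)/0.0025 = 0.0564/0.0025 = 22.5600, giving s = 21.5600.
Then α = μs = 0.06×21.5600 = 1.29 and β = (1−μ)s = 0.94×21.5600 = 20.27.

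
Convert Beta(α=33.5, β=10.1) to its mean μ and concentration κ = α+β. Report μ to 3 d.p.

μ = 0.768, κ = 43.6

κ = α+β = 33.5+10.1 = 43.6; μ = α/κ = 33.5/43.6 = 0.768.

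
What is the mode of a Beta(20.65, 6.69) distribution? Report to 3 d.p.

0.775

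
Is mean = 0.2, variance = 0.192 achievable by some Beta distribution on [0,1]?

No

A Beta with mean μ has variance μ(1−μ)/(α+β+1) < μ(1−μ).
Here μ(1−μ) = 0.2×0.8 = 0.16, and 0.192 ≥ 0.16.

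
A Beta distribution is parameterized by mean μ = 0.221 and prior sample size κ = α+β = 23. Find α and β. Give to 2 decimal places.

Split κ in proportion μ : (1−μ): α = 0.221·23 = 5.08, β = 23 − 5.08 = 17.92.

α = 5.08, β = 17.92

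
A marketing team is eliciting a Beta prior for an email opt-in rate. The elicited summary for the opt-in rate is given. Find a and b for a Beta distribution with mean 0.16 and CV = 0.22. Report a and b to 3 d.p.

a = 17.195, b = 90.276

Var = (CV·μ)² = (0.22×0.16)² = 0.001239.
a+b = μ(1−μ)/Var − 1 = 0.1344/0.001239 − 1 = 107.4711.
Thus a = 0.16·107.4711 = 17.195 and b = 0.84·107.4711 = 90.276.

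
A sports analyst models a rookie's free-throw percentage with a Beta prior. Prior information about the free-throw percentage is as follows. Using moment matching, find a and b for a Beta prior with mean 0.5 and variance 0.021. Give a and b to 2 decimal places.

By moment matching, a+b = μ(1−μ)/σ² − 1 = (0.5·0.5)/0.021 − 1 = 11.9048 − 1 = 10.9048.
Since a/(a+b) = μ, a = 0.5·10.9048 = 5.45 and b = 0.5·10.9048 = 5.45.

a = 5.45, b = 5.45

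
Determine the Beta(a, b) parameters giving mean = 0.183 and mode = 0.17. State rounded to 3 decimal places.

a = 9.291, b = 41.478

With s = a+b: μ = a/s and mode = (a−1)/(s−2). Eliminating a = μs,
μs − 1 = m(s−2) ⇒ s(μ−m) = 1−2m ⇒ s = 0.66/0.013 = 50.7692.
So a = μs = 9.291, b = (1−μ)s = 41.478.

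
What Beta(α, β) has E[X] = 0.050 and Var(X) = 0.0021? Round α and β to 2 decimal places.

α = 1.08, β = 20.54

Write ν = α+β; then α = μν and Var = μ(1−μ)/(ν+1).
ν = μ(1−μ)/Var − 1 = 0.047500/0.0021 − 1 = 21.6190.
α = 0.050·21.6190 = 1.08, β = 0.950·21.6190 = 20.54.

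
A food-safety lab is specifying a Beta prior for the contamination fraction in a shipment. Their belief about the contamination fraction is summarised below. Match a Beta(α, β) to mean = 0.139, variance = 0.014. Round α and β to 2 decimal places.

α = 1.05, β = 6.50

By moment matching, α+β = μ(1−μ)/σ² − 1 = (0.139·0.861)/0.014 − 1 = 8.5485 − 1 = 7.5485.
Since α/(α+β) = μ, α = 0.139·7.5485 = 1.05 and β = 0.861·7.5485 = 6.50.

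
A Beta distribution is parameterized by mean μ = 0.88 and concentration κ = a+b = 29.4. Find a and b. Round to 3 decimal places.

a = 25.872, b = 3.528

Split κ in proportion μ : (1−μ): a = 0.88·29.4 = 25.872, b = 29.4 − 25.872 = 3.528.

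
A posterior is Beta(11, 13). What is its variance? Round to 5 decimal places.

α+β = 24 and αβ = 143, so Var = αβ/[(α+β)²(α+β+1)] = 143/14400 = 0.00993.

0.00993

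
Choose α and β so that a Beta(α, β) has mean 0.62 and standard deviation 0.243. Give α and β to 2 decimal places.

α = 1.85, β = 1.14

σ² = 0.243² = 0.059049.
With s = α+β, Var = μ(1−μ)/(s+1), so s+1 = (0.62×0.38)/0.059049 = 3.9899 and s = 2.9899.
α = μs = 1.85, β = (1−μ)s = 1.14.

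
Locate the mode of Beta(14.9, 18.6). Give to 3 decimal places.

0.441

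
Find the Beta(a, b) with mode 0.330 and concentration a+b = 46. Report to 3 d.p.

Since the density peak of Beta(a,b) is at (a−1)/(a+b−2),
a = 1 + 0.330(46−2) = 15.520 and b = 46 − 15.520 = 30.480.

a = 15.520, b = 30.480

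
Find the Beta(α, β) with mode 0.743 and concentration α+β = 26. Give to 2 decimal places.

For α,β>1 the mode is (α−1)/(α+β−2), so α = mode·(κ−2)+1 = 0.743×24+1 = 18.83.
And β = (1−mode)·(κ−2)+1 = 0.257×24+1 = 7.17.

α = 18.83, β = 7.17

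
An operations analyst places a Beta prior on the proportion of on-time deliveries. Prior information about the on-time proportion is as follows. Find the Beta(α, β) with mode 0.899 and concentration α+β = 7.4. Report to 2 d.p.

α = 5.85, β = 1.55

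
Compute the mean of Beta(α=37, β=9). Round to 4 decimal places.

0.8043

The Beta mean is α/(α+β) = 37/(37+9) = 0.8043.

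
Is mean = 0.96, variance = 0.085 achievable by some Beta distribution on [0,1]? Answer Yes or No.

No

A Beta with mean μ has variance μ(1−μ)/(α+β+1) < μ(1−μ).
Here μ(1−μ) = 0.96×0.04 = 0.0384, and 0.085 ≥ 0.0384.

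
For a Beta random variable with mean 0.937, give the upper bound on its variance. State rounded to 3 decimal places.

0.059

For fixed mean μ the Beta variance is μ(1−μ)/(α+β+1), increasing as α+β decreases.
Its least upper bound (not attained) is μ(1−μ) = 0.937·0.063 = 0.059.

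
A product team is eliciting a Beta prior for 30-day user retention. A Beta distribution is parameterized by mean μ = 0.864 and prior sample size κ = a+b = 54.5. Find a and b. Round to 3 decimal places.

a = μκ = 0.864×54.5 = 47.088 and b = (1−μ)κ = 0.136×54.5 = 7.412.

a = 47.088, b = 7.412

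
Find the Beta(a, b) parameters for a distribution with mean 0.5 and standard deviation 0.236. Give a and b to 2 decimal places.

a = 1.74, b = 1.74

σ² = 0.236² = 0.055696.
With s = a+b, Var = μ(1−μ)/(s+1), so s+1 = (0.5×0.5)/0.055696 = 4.4887 and s = 3.4887.
a = μs = 1.74, b = (1−μ)s = 1.74.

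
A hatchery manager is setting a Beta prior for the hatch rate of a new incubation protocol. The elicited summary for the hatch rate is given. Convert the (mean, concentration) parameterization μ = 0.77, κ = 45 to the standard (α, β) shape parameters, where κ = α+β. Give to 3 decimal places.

α = 34.650, β = 10.350

Split κ in proportion μ : (1−μ): α = 0.77·45 = 34.650, β = 45 − 34.650 = 10.350.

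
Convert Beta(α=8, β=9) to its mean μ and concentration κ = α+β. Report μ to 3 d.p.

μ = 0.471, κ = 17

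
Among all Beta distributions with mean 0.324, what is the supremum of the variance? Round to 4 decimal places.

0.2190

Var = μ(1−μ)/(α+β+1), which approaches μ(1−μ) as α+β → 0.
So the supremum is μ(1−μ) = 0.324×0.676 = 0.2190.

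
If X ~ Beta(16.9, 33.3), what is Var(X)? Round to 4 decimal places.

Var = αβ/[(α+β)²(α+β+1)] = (16.9×33.3)/(50.2²×51.2) = 562.77/129026.048 = 0.0044.

0.0044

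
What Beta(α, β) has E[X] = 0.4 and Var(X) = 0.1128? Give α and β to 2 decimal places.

Let s = α+β. The Beta variance is μ(1−μ)/(s+1).
So s+1 = μ(1−μ)/σ² = (0.4×0.6)/0.1128 = 0.24/0.1128 = 2.1277, giving s = 1.1277.
Then α = μs = 0.4×1.1277 = 0.45 and β = (1−μ)s = 0.6×1.1277 = 0.68.

α = 0.45, β = 0.68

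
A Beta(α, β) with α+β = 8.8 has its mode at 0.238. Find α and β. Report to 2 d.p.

α = 2.62, β = 6.18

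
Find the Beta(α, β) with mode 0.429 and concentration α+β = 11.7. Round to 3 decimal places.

α = 5.161, β = 6.539

Mode = (α−1)/(κ−2) with κ = α+β, so α−1 = 0.429·9.7 = 4.161.
α = 5.161; β = κ − α = 6.539.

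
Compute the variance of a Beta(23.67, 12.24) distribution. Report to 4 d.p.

0.0061

α+β = 35.91 and αβ = 289.7208, so Var = αβ/[(α+β)²(α+β+1)] = 289.7208/47596.482171 = 0.0061.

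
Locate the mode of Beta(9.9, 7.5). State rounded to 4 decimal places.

0.5779

With α,β > 1, mode = (α−1)/(α+β−2) = 8.9/15.4 = 0.5779.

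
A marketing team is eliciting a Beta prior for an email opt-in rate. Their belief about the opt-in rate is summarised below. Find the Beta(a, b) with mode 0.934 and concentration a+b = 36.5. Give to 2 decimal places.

a = 33.22, b = 3.28

For a,b>1 the mode is (a−1)/(a+b−2), so a = mode·(κ−2)+1 = 0.934×34.5+1 = 33.22.
And b = (1−mode)·(κ−2)+1 = 0.066×34.5+1 = 3.28.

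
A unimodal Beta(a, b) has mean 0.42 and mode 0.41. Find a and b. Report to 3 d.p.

a = 7.560, b = 10.440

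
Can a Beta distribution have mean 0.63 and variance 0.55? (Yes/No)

No

The Beta variance bound is σ² < μ(1−μ).
Here μ(1−μ) = 0.63×0.37 = 0.2331, and 0.55 ≥ 0.2331.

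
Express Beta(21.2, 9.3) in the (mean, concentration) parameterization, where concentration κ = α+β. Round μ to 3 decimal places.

κ = α+β = 21.2+9.3 = 30.5; μ = α/κ = 21.2/30.5 = 0.695.

μ = 0.695, κ = 30.5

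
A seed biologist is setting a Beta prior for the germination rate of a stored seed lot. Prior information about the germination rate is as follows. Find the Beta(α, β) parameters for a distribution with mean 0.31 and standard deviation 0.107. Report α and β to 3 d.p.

α = 5.482, β = 12.201

Variance = 0.107² = 0.011449. The moment-matching identity α+β = μ(1−μ)/Var − 1 gives
α+β = 0.2139/0.011449 − 1 = 17.6829, so α = μ·17.6829 = 5.482 and β = (1−μ)·17.6829 = 12.201.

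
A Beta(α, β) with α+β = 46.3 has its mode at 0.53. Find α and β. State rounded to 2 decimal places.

Since the density peak of Beta(α,β) is at (α−1)/(α+β−2),
α = 1 + 0.53(46.3−2) = 24.48 and β = 46.3 − 24.48 = 21.82.

α = 24.48, β = 21.82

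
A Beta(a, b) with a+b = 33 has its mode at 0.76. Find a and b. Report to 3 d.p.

Mode = (a−1)/(κ−2) with κ = a+b, so a−1 = 0.76·31 = 23.560.
a = 24.560; b = κ − a = 8.440.

a = 24.560, b = 8.440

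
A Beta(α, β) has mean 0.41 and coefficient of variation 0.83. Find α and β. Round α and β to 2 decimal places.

Var = (CV·μ)² = (0.83×0.41)² = 0.115804.
α+β = μ(1−μ)/Var − 1 = 0.2419/0.115804 − 1 = 1.0889.
Thus α = 0.41·1.0889 = 0.45 and β = 0.59·1.0889 = 0.64.

α = 0.45, β = 0.64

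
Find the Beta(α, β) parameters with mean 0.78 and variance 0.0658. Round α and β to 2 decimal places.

α = 1.25, β = 0.35

Let s = α+β. The Beta variance is μ(1−μ)/(s+1).
So s+1 = μ(1−μ)/σ² = (0.78×0.22)/0.0658 = 0.1716/0.0658 = 2.6079, giving s = 1.6079.
Then α = μs = 0.78×1.6079 = 1.25 and β = (1−μ)s = 0.22×1.6079 = 0.35.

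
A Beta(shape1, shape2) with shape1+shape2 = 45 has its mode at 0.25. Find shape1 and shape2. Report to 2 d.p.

shape1 = 11.75, shape2 = 33.25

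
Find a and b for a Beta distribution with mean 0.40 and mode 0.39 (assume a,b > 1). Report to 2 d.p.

With s = a+b: μ = a/s and mode = (a−1)/(s−2). Eliminating a = μs,
μs − 1 = m(s−2) ⇒ s(μ−m) = 1−2m ⇒ s = 0.22/0.01 = 22.0000.
So a = μs = 8.80, b = (1−μ)s = 13.20.

a = 8.80, b = 13.20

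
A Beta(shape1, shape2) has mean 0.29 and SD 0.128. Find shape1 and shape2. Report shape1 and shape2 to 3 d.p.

σ² = 0.128² = 0.016384.
With s = shape1+shape2, Var = μ(1−μ)/(s+1), so s+1 = (0.29×0.71)/0.016384 = 12.5671 and s = 11.5671.
shape1 = μs = 3.354, shape2 = (1−μ)s = 8.213.

shape1 = 3.354, shape2 = 8.213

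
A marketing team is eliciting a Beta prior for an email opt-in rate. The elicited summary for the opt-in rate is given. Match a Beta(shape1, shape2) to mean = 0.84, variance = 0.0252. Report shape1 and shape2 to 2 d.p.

Write ν = shape1+shape2; then shape1 = μν and Var = μ(1−μ)/(ν+1).
ν = μ(1−μ)/Var − 1 = 0.1344/0.0252 − 1 = 4.3333.
shape1 = 0.84·4.3333 = 3.64, shape2 = 0.16·4.3333 = 0.69.

shape1 = 3.64, shape2 = 0.69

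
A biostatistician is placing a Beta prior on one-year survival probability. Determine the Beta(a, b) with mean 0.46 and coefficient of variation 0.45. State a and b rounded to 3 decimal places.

σ = CV·μ = 0.45×0.46 = 0.20700, so σ² = 0.042849.
s+1 = μ(1−μ)/σ² = 0.2484/0.042849 = 5.7971, so s = a+b = 4.7971.
a = μs = 2.207, b = (1−μ)s = 2.590.

a = 2.207, b = 2.590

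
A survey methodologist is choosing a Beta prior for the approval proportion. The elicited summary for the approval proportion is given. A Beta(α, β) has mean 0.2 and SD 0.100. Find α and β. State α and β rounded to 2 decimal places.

α = 3.00, β = 12.00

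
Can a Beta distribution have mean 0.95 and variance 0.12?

A Beta with mean μ has variance μ(1−μ)/(α+β+1) < μ(1−μ).
Here μ(1−μ) = 0.95×0.05 = 0.0475, and 0.12 ≥ 0.0475.

No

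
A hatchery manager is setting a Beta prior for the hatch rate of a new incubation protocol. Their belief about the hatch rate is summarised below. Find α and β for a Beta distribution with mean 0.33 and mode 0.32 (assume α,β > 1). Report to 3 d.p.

α = 11.880, β = 24.120

Let s = α+β. Mean gives α = μs = 0.33s; mode gives (α−1)/(s−2) = 0.32.
Substituting: 0.33s − 1 = 0.32(s−2) = 0.32s − 0.64, so 0.01s = 0.36 and s = 36.0000.
Then α = 0.33×36.0000 = 11.880 and β = s−α = 24.120.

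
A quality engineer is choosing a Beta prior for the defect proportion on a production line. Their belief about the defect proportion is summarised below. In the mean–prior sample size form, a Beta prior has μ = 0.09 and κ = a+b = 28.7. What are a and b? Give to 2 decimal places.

a = 2.58, b = 26.12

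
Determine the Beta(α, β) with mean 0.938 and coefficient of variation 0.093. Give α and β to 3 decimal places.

Var = (CV·μ)² = (0.093×0.938)² = 0.007610.
α+β = μ(1−μ)/Var − 1 = 0.058156/0.007610 − 1 = 6.6423.
Thus α = 0.938·6.6423 = 6.230 and β = 0.062·6.6423 = 0.412.

α = 6.230, β = 0.412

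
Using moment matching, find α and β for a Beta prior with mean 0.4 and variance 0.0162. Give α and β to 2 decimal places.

α = 5.53, β = 8.29

Let s = α+β. The Beta variance is μ(1−μ)/(s+1).
So s+1 = μ(1−μ)/σ² = (0.4×0.6)/0.0162 = 0.24/0.0162 = 14.8148, giving s = 13.8148.
Then α = μs = 0.4×13.8148 = 5.53 and β = (1−μ)s = 0.6×13.8148 = 8.29.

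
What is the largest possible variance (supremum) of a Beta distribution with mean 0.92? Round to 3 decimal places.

Var = μ(1−μ)/(α+β+1), which approaches μ(1−μ) as α+β → 0.
So the supremum is μ(1−μ) = 0.92×0.08 = 0.074.

0.074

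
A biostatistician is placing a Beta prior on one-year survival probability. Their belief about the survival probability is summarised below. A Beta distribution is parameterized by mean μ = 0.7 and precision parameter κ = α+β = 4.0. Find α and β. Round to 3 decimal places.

α = 2.800, β = 1.200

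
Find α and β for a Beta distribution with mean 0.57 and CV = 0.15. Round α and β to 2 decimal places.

α = 18.54, β = 13.99

σ = CV·μ = 0.15×0.57 = 0.08550, so σ² = 0.007310.
s+1 = μ(1−μ)/σ² = 0.2451/0.007310 = 33.5283, so s = α+β = 32.5283.
α = μs = 18.54, β = (1−μ)s = 13.99.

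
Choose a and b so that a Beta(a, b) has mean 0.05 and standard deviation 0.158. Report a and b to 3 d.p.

a = 0.045, b = 0.858

Variance = 0.158² = 0.024964. The moment-matching identity a+b = μ(1−μ)/Var − 1 gives
a+b = 0.0475/0.024964 − 1 = 0.9027, so a = μ·0.9027 = 0.045 and b = (1−μ)·0.9027 = 0.858.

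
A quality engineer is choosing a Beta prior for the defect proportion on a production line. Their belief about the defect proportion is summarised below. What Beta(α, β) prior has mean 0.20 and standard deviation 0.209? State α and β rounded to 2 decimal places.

α = 0.53, β = 2.13

σ² = 0.209² = 0.043681.
With s = α+β, Var = μ(1−μ)/(s+1), so s+1 = (0.20×0.80)/0.043681 = 3.6629 and s = 2.6629.
α = μs = 0.53, β = (1−μ)s = 2.13.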